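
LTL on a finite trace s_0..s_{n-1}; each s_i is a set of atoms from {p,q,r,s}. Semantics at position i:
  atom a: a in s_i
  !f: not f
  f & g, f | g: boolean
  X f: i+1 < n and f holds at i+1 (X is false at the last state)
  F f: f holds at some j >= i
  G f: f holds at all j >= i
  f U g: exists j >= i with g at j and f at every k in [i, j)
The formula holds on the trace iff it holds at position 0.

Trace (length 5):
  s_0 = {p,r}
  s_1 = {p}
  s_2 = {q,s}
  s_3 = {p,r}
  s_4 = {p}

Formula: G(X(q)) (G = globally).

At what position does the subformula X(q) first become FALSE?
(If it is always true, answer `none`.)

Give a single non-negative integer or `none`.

Answer: 0

Derivation:
s_0={p,r}: X(q)=False q=False
s_1={p}: X(q)=True q=False
s_2={q,s}: X(q)=False q=True
s_3={p,r}: X(q)=False q=False
s_4={p}: X(q)=False q=False
G(X(q)) holds globally = False
First violation at position 0.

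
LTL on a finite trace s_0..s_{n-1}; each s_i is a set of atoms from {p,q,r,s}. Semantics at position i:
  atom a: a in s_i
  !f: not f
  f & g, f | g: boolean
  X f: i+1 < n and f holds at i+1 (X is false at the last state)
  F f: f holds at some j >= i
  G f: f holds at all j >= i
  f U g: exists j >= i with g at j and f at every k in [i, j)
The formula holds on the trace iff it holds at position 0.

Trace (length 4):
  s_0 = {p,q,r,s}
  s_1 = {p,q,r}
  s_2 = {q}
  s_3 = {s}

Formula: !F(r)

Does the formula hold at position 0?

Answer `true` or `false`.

Answer: false

Derivation:
s_0={p,q,r,s}: !F(r)=False F(r)=True r=True
s_1={p,q,r}: !F(r)=False F(r)=True r=True
s_2={q}: !F(r)=True F(r)=False r=False
s_3={s}: !F(r)=True F(r)=False r=False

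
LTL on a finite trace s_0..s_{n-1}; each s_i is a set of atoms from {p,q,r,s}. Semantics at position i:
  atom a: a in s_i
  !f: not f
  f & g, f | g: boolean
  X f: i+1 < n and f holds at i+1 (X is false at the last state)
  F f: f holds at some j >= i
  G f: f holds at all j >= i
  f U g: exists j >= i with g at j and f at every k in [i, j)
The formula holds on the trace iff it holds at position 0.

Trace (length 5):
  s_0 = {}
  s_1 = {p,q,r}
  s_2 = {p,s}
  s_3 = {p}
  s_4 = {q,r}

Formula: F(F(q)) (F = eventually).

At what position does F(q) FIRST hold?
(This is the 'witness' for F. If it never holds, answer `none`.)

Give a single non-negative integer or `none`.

s_0={}: F(q)=True q=False
s_1={p,q,r}: F(q)=True q=True
s_2={p,s}: F(q)=True q=False
s_3={p}: F(q)=True q=False
s_4={q,r}: F(q)=True q=True
F(F(q)) holds; first witness at position 0.

Answer: 0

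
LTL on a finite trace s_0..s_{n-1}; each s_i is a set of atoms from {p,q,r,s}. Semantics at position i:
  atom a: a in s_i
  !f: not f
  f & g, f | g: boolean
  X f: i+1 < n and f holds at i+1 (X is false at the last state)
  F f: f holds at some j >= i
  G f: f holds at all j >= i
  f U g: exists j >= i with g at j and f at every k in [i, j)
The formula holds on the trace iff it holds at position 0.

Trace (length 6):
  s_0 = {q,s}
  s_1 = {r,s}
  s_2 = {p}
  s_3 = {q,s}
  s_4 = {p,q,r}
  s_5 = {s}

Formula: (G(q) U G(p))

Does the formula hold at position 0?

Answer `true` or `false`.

s_0={q,s}: (G(q) U G(p))=False G(q)=False q=True G(p)=False p=False
s_1={r,s}: (G(q) U G(p))=False G(q)=False q=False G(p)=False p=False
s_2={p}: (G(q) U G(p))=False G(q)=False q=False G(p)=False p=True
s_3={q,s}: (G(q) U G(p))=False G(q)=False q=True G(p)=False p=False
s_4={p,q,r}: (G(q) U G(p))=False G(q)=False q=True G(p)=False p=True
s_5={s}: (G(q) U G(p))=False G(q)=False q=False G(p)=False p=False

Answer: false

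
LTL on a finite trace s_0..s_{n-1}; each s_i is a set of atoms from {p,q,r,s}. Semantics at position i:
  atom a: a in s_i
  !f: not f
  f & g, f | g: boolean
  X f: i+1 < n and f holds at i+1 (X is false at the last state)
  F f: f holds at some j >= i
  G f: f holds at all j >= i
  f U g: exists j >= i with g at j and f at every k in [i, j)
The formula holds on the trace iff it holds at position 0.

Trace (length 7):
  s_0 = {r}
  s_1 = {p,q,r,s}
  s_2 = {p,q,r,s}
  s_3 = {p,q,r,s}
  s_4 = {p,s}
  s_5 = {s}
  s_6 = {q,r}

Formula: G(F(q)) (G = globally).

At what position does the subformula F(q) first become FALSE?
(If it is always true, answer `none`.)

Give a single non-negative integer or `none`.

Answer: none

Derivation:
s_0={r}: F(q)=True q=False
s_1={p,q,r,s}: F(q)=True q=True
s_2={p,q,r,s}: F(q)=True q=True
s_3={p,q,r,s}: F(q)=True q=True
s_4={p,s}: F(q)=True q=False
s_5={s}: F(q)=True q=False
s_6={q,r}: F(q)=True q=True
G(F(q)) holds globally = True
No violation — formula holds at every position.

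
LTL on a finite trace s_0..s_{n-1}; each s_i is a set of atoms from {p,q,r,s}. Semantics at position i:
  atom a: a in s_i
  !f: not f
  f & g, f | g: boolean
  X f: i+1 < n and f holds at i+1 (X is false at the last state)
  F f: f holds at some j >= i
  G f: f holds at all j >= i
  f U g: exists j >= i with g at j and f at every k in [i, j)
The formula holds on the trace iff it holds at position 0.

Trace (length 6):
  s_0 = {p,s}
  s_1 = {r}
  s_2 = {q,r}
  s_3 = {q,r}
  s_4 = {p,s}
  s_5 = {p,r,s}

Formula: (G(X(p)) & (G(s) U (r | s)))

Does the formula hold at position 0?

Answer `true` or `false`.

s_0={p,s}: (G(X(p)) & (G(s) U (r | s)))=False G(X(p))=False X(p)=False p=True (G(s) U (r | s))=True G(s)=False s=True (r | s)=True r=False
s_1={r}: (G(X(p)) & (G(s) U (r | s)))=False G(X(p))=False X(p)=False p=False (G(s) U (r | s))=True G(s)=False s=False (r | s)=True r=True
s_2={q,r}: (G(X(p)) & (G(s) U (r | s)))=False G(X(p))=False X(p)=False p=False (G(s) U (r | s))=True G(s)=False s=False (r | s)=True r=True
s_3={q,r}: (G(X(p)) & (G(s) U (r | s)))=False G(X(p))=False X(p)=True p=False (G(s) U (r | s))=True G(s)=False s=False (r | s)=True r=True
s_4={p,s}: (G(X(p)) & (G(s) U (r | s)))=False G(X(p))=False X(p)=True p=True (G(s) U (r | s))=True G(s)=True s=True (r | s)=True r=False
s_5={p,r,s}: (G(X(p)) & (G(s) U (r | s)))=False G(X(p))=False X(p)=False p=True (G(s) U (r | s))=True G(s)=True s=True (r | s)=True r=True

Answer: false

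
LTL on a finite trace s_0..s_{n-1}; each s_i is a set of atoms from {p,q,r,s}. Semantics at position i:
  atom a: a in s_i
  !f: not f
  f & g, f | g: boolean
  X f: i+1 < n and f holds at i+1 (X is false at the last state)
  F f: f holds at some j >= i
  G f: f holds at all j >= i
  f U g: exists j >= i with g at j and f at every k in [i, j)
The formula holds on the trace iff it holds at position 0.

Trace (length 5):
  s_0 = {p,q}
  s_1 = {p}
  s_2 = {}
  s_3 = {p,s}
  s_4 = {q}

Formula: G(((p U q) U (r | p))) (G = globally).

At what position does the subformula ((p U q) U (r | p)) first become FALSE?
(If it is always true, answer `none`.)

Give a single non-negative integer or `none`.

Answer: 2

Derivation:
s_0={p,q}: ((p U q) U (r | p))=True (p U q)=True p=True q=True (r | p)=True r=False
s_1={p}: ((p U q) U (r | p))=True (p U q)=False p=True q=False (r | p)=True r=False
s_2={}: ((p U q) U (r | p))=False (p U q)=False p=False q=False (r | p)=False r=False
s_3={p,s}: ((p U q) U (r | p))=True (p U q)=True p=True q=False (r | p)=True r=False
s_4={q}: ((p U q) U (r | p))=False (p U q)=True p=False q=True (r | p)=False r=False
G(((p U q) U (r | p))) holds globally = False
First violation at position 2.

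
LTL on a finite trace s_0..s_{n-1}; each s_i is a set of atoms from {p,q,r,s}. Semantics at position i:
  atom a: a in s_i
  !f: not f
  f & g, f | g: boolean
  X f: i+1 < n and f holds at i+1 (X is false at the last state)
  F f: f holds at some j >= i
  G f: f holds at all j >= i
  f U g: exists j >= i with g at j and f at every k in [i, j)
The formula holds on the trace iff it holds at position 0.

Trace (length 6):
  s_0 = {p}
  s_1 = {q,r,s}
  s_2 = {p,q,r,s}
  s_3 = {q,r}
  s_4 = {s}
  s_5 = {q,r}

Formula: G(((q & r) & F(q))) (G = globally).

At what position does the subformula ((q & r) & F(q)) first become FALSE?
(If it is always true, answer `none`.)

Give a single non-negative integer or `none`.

Answer: 0

Derivation:
s_0={p}: ((q & r) & F(q))=False (q & r)=False q=False r=False F(q)=True
s_1={q,r,s}: ((q & r) & F(q))=True (q & r)=True q=True r=True F(q)=True
s_2={p,q,r,s}: ((q & r) & F(q))=True (q & r)=True q=True r=True F(q)=True
s_3={q,r}: ((q & r) & F(q))=True (q & r)=True q=True r=True F(q)=True
s_4={s}: ((q & r) & F(q))=False (q & r)=False q=False r=False F(q)=True
s_5={q,r}: ((q & r) & F(q))=True (q & r)=True q=True r=True F(q)=True
G(((q & r) & F(q))) holds globally = False
First violation at position 0.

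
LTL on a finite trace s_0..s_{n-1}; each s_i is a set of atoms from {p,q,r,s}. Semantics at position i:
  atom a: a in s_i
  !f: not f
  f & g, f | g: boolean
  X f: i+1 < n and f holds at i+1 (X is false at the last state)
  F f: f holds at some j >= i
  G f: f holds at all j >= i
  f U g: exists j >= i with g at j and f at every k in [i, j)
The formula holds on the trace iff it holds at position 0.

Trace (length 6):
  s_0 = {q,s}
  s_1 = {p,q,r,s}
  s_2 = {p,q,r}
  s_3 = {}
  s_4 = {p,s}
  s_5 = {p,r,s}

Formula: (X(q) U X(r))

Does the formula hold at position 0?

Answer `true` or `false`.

s_0={q,s}: (X(q) U X(r))=True X(q)=True q=True X(r)=True r=False
s_1={p,q,r,s}: (X(q) U X(r))=True X(q)=True q=True X(r)=True r=True
s_2={p,q,r}: (X(q) U X(r))=False X(q)=False q=True X(r)=False r=True
s_3={}: (X(q) U X(r))=False X(q)=False q=False X(r)=False r=False
s_4={p,s}: (X(q) U X(r))=True X(q)=False q=False X(r)=True r=False
s_5={p,r,s}: (X(q) U X(r))=False X(q)=False q=False X(r)=False r=True

Answer: true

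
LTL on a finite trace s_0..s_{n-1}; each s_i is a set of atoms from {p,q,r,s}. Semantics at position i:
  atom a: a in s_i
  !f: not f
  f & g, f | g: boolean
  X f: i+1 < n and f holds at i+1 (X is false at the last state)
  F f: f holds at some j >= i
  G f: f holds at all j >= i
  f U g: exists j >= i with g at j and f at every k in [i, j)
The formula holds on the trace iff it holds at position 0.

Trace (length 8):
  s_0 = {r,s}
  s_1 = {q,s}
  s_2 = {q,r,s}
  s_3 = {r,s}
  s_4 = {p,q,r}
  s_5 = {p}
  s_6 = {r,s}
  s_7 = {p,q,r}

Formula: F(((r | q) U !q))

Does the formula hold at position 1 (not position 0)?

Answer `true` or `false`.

s_0={r,s}: F(((r | q) U !q))=True ((r | q) U !q)=True (r | q)=True r=True q=False !q=True
s_1={q,s}: F(((r | q) U !q))=True ((r | q) U !q)=True (r | q)=True r=False q=True !q=False
s_2={q,r,s}: F(((r | q) U !q))=True ((r | q) U !q)=True (r | q)=True r=True q=True !q=False
s_3={r,s}: F(((r | q) U !q))=True ((r | q) U !q)=True (r | q)=True r=True q=False !q=True
s_4={p,q,r}: F(((r | q) U !q))=True ((r | q) U !q)=True (r | q)=True r=True q=True !q=False
s_5={p}: F(((r | q) U !q))=True ((r | q) U !q)=True (r | q)=False r=False q=False !q=True
s_6={r,s}: F(((r | q) U !q))=True ((r | q) U !q)=True (r | q)=True r=True q=False !q=True
s_7={p,q,r}: F(((r | q) U !q))=False ((r | q) U !q)=False (r | q)=True r=True q=True !q=False
Evaluating at position 1: result = True

Answer: true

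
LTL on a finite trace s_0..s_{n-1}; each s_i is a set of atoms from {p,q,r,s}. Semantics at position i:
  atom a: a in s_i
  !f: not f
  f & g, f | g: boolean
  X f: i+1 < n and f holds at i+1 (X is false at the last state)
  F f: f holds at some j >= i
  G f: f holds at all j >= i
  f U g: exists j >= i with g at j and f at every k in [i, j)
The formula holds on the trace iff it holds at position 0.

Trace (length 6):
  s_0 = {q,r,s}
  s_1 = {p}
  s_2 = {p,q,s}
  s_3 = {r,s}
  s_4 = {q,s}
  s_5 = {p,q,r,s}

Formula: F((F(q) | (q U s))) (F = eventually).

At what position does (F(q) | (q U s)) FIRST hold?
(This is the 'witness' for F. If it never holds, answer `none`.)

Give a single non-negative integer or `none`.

s_0={q,r,s}: (F(q) | (q U s))=True F(q)=True q=True (q U s)=True s=True
s_1={p}: (F(q) | (q U s))=True F(q)=True q=False (q U s)=False s=False
s_2={p,q,s}: (F(q) | (q U s))=True F(q)=True q=True (q U s)=True s=True
s_3={r,s}: (F(q) | (q U s))=True F(q)=True q=False (q U s)=True s=True
s_4={q,s}: (F(q) | (q U s))=True F(q)=True q=True (q U s)=True s=True
s_5={p,q,r,s}: (F(q) | (q U s))=True F(q)=True q=True (q U s)=True s=True
F((F(q) | (q U s))) holds; first witness at position 0.

Answer: 0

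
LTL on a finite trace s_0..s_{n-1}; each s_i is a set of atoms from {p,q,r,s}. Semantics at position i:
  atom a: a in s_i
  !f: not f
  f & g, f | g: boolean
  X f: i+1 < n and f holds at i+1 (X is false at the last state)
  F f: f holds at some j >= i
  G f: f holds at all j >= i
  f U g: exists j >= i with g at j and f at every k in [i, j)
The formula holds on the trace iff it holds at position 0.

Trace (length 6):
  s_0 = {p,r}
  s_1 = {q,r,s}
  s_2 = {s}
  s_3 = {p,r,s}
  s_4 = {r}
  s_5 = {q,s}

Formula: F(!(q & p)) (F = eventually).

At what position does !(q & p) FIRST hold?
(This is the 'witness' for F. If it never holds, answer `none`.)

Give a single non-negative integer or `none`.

Answer: 0

Derivation:
s_0={p,r}: !(q & p)=True (q & p)=False q=False p=True
s_1={q,r,s}: !(q & p)=True (q & p)=False q=True p=False
s_2={s}: !(q & p)=True (q & p)=False q=False p=False
s_3={p,r,s}: !(q & p)=True (q & p)=False q=False p=True
s_4={r}: !(q & p)=True (q & p)=False q=False p=False
s_5={q,s}: !(q & p)=True (q & p)=False q=True p=False
F(!(q & p)) holds; first witness at position 0.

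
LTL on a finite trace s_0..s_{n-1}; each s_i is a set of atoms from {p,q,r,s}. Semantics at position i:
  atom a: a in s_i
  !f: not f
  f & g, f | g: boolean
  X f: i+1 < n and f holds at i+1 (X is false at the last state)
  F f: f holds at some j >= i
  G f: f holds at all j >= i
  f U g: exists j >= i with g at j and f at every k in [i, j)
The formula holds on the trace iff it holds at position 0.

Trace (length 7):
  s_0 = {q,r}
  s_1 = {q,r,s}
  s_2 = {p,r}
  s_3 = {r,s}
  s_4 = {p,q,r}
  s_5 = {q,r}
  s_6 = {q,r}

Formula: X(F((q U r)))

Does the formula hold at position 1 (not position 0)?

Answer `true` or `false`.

s_0={q,r}: X(F((q U r)))=True F((q U r))=True (q U r)=True q=True r=True
s_1={q,r,s}: X(F((q U r)))=True F((q U r))=True (q U r)=True q=True r=True
s_2={p,r}: X(F((q U r)))=True F((q U r))=True (q U r)=True q=False r=True
s_3={r,s}: X(F((q U r)))=True F((q U r))=True (q U r)=True q=False r=True
s_4={p,q,r}: X(F((q U r)))=True F((q U r))=True (q U r)=True q=True r=True
s_5={q,r}: X(F((q U r)))=True F((q U r))=True (q U r)=True q=True r=True
s_6={q,r}: X(F((q U r)))=False F((q U r))=True (q U r)=True q=True r=True
Evaluating at position 1: result = True

Answer: true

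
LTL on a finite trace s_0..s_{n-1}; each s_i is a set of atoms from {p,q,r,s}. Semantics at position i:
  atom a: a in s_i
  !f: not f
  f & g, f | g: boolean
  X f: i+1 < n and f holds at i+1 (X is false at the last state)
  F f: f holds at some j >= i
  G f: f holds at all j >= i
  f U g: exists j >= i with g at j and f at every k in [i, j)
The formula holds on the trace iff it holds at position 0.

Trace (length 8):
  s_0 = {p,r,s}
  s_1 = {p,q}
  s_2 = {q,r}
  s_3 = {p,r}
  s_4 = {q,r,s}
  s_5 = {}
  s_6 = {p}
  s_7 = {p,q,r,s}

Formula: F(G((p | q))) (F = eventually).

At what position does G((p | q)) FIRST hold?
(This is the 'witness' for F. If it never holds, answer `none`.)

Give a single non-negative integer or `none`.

Answer: 6

Derivation:
s_0={p,r,s}: G((p | q))=False (p | q)=True p=True q=False
s_1={p,q}: G((p | q))=False (p | q)=True p=True q=True
s_2={q,r}: G((p | q))=False (p | q)=True p=False q=True
s_3={p,r}: G((p | q))=False (p | q)=True p=True q=False
s_4={q,r,s}: G((p | q))=False (p | q)=True p=False q=True
s_5={}: G((p | q))=False (p | q)=False p=False q=False
s_6={p}: G((p | q))=True (p | q)=True p=True q=False
s_7={p,q,r,s}: G((p | q))=True (p | q)=True p=True q=True
F(G((p | q))) holds; first witness at position 6.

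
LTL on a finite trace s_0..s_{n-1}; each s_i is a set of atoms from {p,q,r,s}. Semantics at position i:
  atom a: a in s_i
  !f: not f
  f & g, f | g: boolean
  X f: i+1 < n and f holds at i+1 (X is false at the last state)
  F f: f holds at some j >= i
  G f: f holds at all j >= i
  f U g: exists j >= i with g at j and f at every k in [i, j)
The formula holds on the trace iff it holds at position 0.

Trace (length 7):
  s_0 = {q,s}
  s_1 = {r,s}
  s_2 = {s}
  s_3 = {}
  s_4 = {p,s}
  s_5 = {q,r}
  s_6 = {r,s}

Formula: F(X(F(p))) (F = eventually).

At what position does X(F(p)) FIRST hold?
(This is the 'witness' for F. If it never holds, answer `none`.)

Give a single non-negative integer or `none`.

s_0={q,s}: X(F(p))=True F(p)=True p=False
s_1={r,s}: X(F(p))=True F(p)=True p=False
s_2={s}: X(F(p))=True F(p)=True p=False
s_3={}: X(F(p))=True F(p)=True p=False
s_4={p,s}: X(F(p))=False F(p)=True p=True
s_5={q,r}: X(F(p))=False F(p)=False p=False
s_6={r,s}: X(F(p))=False F(p)=False p=False
F(X(F(p))) holds; first witness at position 0.

Answer: 0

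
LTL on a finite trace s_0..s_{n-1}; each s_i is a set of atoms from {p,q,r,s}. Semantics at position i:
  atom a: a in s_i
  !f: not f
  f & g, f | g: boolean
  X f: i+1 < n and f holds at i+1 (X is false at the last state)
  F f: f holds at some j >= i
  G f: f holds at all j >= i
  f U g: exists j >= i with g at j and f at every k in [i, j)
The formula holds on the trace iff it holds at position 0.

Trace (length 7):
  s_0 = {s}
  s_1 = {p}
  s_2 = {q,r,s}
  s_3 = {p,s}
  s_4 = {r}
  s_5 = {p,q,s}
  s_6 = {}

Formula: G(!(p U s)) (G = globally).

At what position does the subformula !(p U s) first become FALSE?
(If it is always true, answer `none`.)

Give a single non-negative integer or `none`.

Answer: 0

Derivation:
s_0={s}: !(p U s)=False (p U s)=True p=False s=True
s_1={p}: !(p U s)=False (p U s)=True p=True s=False
s_2={q,r,s}: !(p U s)=False (p U s)=True p=False s=True
s_3={p,s}: !(p U s)=False (p U s)=True p=True s=True
s_4={r}: !(p U s)=True (p U s)=False p=False s=False
s_5={p,q,s}: !(p U s)=False (p U s)=True p=True s=True
s_6={}: !(p U s)=True (p U s)=False p=False s=False
G(!(p U s)) holds globally = False
First violation at position 0.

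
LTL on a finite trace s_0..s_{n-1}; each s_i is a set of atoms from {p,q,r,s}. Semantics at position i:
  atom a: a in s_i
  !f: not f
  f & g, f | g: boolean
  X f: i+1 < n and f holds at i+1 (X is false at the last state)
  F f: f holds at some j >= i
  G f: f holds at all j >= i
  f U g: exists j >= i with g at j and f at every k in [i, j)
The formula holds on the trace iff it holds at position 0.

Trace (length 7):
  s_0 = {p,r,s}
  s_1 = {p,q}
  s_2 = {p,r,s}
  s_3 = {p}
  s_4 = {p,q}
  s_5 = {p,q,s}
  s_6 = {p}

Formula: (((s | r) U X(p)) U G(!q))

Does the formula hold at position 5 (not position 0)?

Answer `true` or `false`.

s_0={p,r,s}: (((s | r) U X(p)) U G(!q))=True ((s | r) U X(p))=True (s | r)=True s=True r=True X(p)=True p=True G(!q)=False !q=True q=False
s_1={p,q}: (((s | r) U X(p)) U G(!q))=True ((s | r) U X(p))=True (s | r)=False s=False r=False X(p)=True p=True G(!q)=False !q=False q=True
s_2={p,r,s}: (((s | r) U X(p)) U G(!q))=True ((s | r) U X(p))=True (s | r)=True s=True r=True X(p)=True p=True G(!q)=False !q=True q=False
s_3={p}: (((s | r) U X(p)) U G(!q))=True ((s | r) U X(p))=True (s | r)=False s=False r=False X(p)=True p=True G(!q)=False !q=True q=False
s_4={p,q}: (((s | r) U X(p)) U G(!q))=True ((s | r) U X(p))=True (s | r)=False s=False r=False X(p)=True p=True G(!q)=False !q=False q=True
s_5={p,q,s}: (((s | r) U X(p)) U G(!q))=True ((s | r) U X(p))=True (s | r)=True s=True r=False X(p)=True p=True G(!q)=False !q=False q=True
s_6={p}: (((s | r) U X(p)) U G(!q))=True ((s | r) U X(p))=False (s | r)=False s=False r=False X(p)=False p=True G(!q)=True !q=True q=False
Evaluating at position 5: result = True

Answer: true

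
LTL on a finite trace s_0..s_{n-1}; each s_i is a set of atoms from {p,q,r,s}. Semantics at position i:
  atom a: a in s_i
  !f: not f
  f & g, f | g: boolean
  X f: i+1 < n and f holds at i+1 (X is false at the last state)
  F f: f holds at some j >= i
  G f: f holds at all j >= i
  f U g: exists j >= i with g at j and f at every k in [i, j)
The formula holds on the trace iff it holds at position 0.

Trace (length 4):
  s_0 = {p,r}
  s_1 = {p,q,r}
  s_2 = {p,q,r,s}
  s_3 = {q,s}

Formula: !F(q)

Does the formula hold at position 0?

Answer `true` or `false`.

Answer: false

Derivation:
s_0={p,r}: !F(q)=False F(q)=True q=False
s_1={p,q,r}: !F(q)=False F(q)=True q=True
s_2={p,q,r,s}: !F(q)=False F(q)=True q=True
s_3={q,s}: !F(q)=False F(q)=True q=True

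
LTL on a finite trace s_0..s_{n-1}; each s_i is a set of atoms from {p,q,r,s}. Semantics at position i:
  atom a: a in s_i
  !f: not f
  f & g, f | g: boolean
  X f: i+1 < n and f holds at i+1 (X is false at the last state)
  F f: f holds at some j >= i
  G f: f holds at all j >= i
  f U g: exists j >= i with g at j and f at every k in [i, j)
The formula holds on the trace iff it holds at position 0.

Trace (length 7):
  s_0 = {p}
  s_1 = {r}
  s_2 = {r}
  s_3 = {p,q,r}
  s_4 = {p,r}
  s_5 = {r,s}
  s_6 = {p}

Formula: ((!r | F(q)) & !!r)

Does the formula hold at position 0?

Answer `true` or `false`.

Answer: false

Derivation:
s_0={p}: ((!r | F(q)) & !!r)=False (!r | F(q))=True !r=True r=False F(q)=True q=False !!r=False
s_1={r}: ((!r | F(q)) & !!r)=True (!r | F(q))=True !r=False r=True F(q)=True q=False !!r=True
s_2={r}: ((!r | F(q)) & !!r)=True (!r | F(q))=True !r=False r=True F(q)=True q=False !!r=True
s_3={p,q,r}: ((!r | F(q)) & !!r)=True (!r | F(q))=True !r=False r=True F(q)=True q=True !!r=True
s_4={p,r}: ((!r | F(q)) & !!r)=False (!r | F(q))=False !r=False r=True F(q)=False q=False !!r=True
s_5={r,s}: ((!r | F(q)) & !!r)=False (!r | F(q))=False !r=False r=True F(q)=False q=False !!r=True
s_6={p}: ((!r | F(q)) & !!r)=False (!r | F(q))=True !r=True r=False F(q)=False q=False !!r=False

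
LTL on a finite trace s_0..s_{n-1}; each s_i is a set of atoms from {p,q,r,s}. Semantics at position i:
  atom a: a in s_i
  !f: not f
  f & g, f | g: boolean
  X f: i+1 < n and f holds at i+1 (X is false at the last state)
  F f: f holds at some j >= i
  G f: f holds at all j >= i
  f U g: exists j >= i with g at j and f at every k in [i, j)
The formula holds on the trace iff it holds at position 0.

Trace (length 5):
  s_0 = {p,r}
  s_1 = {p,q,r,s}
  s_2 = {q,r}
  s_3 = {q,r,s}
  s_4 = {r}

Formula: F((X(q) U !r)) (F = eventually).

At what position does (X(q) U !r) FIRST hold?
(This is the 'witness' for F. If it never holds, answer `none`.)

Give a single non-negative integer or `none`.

Answer: none

Derivation:
s_0={p,r}: (X(q) U !r)=False X(q)=True q=False !r=False r=True
s_1={p,q,r,s}: (X(q) U !r)=False X(q)=True q=True !r=False r=True
s_2={q,r}: (X(q) U !r)=False X(q)=True q=True !r=False r=True
s_3={q,r,s}: (X(q) U !r)=False X(q)=False q=True !r=False r=True
s_4={r}: (X(q) U !r)=False X(q)=False q=False !r=False r=True
F((X(q) U !r)) does not hold (no witness exists).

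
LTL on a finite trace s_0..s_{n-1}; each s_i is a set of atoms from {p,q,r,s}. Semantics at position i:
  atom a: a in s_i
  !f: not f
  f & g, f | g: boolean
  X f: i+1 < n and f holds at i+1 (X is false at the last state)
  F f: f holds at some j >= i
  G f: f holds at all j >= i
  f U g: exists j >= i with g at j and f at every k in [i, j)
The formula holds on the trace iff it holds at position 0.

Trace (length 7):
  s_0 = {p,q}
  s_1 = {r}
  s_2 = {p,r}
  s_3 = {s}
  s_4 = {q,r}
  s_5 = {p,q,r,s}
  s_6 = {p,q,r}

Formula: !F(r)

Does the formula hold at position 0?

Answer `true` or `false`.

s_0={p,q}: !F(r)=False F(r)=True r=False
s_1={r}: !F(r)=False F(r)=True r=True
s_2={p,r}: !F(r)=False F(r)=True r=True
s_3={s}: !F(r)=False F(r)=True r=False
s_4={q,r}: !F(r)=False F(r)=True r=True
s_5={p,q,r,s}: !F(r)=False F(r)=True r=True
s_6={p,q,r}: !F(r)=False F(r)=True r=True

Answer: false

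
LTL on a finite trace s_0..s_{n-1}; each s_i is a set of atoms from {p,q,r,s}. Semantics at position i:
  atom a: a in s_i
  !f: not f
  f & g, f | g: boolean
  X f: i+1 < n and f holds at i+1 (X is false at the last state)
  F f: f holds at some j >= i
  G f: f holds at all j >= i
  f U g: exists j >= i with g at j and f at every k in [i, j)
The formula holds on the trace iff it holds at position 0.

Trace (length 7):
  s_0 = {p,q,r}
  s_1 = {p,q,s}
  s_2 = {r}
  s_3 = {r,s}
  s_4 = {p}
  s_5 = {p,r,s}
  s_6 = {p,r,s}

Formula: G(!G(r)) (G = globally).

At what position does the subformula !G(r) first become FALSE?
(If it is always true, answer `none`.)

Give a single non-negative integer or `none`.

s_0={p,q,r}: !G(r)=True G(r)=False r=True
s_1={p,q,s}: !G(r)=True G(r)=False r=False
s_2={r}: !G(r)=True G(r)=False r=True
s_3={r,s}: !G(r)=True G(r)=False r=True
s_4={p}: !G(r)=True G(r)=False r=False
s_5={p,r,s}: !G(r)=False G(r)=True r=True
s_6={p,r,s}: !G(r)=False G(r)=True r=True
G(!G(r)) holds globally = False
First violation at position 5.

Answer: 5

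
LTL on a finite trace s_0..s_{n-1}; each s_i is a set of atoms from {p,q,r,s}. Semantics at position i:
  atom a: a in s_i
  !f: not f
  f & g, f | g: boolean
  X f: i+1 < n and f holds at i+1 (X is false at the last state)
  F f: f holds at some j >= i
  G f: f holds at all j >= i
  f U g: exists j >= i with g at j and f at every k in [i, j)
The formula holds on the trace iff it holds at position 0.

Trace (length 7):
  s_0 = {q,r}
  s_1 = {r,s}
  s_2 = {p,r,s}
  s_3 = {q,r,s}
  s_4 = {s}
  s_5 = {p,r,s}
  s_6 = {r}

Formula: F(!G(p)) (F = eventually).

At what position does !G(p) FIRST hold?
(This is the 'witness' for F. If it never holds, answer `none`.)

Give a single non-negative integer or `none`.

Answer: 0

Derivation:
s_0={q,r}: !G(p)=True G(p)=False p=False
s_1={r,s}: !G(p)=True G(p)=False p=False
s_2={p,r,s}: !G(p)=True G(p)=False p=True
s_3={q,r,s}: !G(p)=True G(p)=False p=False
s_4={s}: !G(p)=True G(p)=False p=False
s_5={p,r,s}: !G(p)=True G(p)=False p=True
s_6={r}: !G(p)=True G(p)=False p=False
F(!G(p)) holds; first witness at position 0.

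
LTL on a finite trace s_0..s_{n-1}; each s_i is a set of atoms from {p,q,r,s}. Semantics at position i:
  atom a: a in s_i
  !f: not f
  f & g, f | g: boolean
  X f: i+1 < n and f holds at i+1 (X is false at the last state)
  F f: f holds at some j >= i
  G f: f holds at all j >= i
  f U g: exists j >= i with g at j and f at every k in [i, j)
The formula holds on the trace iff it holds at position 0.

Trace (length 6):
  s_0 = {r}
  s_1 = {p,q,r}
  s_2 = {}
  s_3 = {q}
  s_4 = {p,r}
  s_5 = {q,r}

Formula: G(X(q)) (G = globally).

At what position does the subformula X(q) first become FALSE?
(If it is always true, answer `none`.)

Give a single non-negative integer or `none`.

s_0={r}: X(q)=True q=False
s_1={p,q,r}: X(q)=False q=True
s_2={}: X(q)=True q=False
s_3={q}: X(q)=False q=True
s_4={p,r}: X(q)=True q=False
s_5={q,r}: X(q)=False q=True
G(X(q)) holds globally = False
First violation at position 1.

Answer: 1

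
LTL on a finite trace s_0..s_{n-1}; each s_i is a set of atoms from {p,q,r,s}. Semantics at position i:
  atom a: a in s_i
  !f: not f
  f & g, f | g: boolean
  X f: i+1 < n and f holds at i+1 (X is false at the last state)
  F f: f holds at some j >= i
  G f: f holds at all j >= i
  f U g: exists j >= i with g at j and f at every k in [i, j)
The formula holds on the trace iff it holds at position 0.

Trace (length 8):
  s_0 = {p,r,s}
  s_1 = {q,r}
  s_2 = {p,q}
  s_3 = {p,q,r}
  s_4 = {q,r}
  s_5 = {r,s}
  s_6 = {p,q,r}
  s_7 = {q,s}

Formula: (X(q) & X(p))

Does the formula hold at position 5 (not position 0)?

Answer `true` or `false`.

Answer: true

Derivation:
s_0={p,r,s}: (X(q) & X(p))=False X(q)=True q=False X(p)=False p=True
s_1={q,r}: (X(q) & X(p))=True X(q)=True q=True X(p)=True p=False
s_2={p,q}: (X(q) & X(p))=True X(q)=True q=True X(p)=True p=True
s_3={p,q,r}: (X(q) & X(p))=False X(q)=True q=True X(p)=False p=True
s_4={q,r}: (X(q) & X(p))=False X(q)=False q=True X(p)=False p=False
s_5={r,s}: (X(q) & X(p))=True X(q)=True q=False X(p)=True p=False
s_6={p,q,r}: (X(q) & X(p))=False X(q)=True q=True X(p)=False p=True
s_7={q,s}: (X(q) & X(p))=False X(q)=False q=True X(p)=False p=False
Evaluating at position 5: result = True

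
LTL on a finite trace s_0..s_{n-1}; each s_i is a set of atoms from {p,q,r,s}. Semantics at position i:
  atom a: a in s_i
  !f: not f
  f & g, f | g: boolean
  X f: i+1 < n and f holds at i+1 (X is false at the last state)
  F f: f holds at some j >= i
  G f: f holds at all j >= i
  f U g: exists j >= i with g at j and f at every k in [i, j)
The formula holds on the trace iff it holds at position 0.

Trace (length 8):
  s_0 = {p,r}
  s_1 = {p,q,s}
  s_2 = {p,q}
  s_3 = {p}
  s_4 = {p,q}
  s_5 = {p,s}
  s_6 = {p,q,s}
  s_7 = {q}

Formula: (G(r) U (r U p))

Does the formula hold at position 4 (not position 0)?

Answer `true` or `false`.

s_0={p,r}: (G(r) U (r U p))=True G(r)=False r=True (r U p)=True p=True
s_1={p,q,s}: (G(r) U (r U p))=True G(r)=False r=False (r U p)=True p=True
s_2={p,q}: (G(r) U (r U p))=True G(r)=False r=False (r U p)=True p=True
s_3={p}: (G(r) U (r U p))=True G(r)=False r=False (r U p)=True p=True
s_4={p,q}: (G(r) U (r U p))=True G(r)=False r=False (r U p)=True p=True
s_5={p,s}: (G(r) U (r U p))=True G(r)=False r=False (r U p)=True p=True
s_6={p,q,s}: (G(r) U (r U p))=True G(r)=False r=False (r U p)=True p=True
s_7={q}: (G(r) U (r U p))=False G(r)=False r=False (r U p)=False p=False
Evaluating at position 4: result = True

Answer: true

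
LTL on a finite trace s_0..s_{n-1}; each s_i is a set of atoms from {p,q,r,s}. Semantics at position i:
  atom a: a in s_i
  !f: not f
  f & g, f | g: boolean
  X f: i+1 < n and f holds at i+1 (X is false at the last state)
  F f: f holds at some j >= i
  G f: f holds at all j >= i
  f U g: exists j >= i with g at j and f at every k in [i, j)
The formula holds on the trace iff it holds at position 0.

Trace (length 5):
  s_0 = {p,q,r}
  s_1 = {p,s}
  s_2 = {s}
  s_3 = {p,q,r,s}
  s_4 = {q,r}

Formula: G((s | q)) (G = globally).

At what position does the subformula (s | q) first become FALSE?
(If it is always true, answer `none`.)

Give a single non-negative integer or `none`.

s_0={p,q,r}: (s | q)=True s=False q=True
s_1={p,s}: (s | q)=True s=True q=False
s_2={s}: (s | q)=True s=True q=False
s_3={p,q,r,s}: (s | q)=True s=True q=True
s_4={q,r}: (s | q)=True s=False q=True
G((s | q)) holds globally = True
No violation — formula holds at every position.

Answer: none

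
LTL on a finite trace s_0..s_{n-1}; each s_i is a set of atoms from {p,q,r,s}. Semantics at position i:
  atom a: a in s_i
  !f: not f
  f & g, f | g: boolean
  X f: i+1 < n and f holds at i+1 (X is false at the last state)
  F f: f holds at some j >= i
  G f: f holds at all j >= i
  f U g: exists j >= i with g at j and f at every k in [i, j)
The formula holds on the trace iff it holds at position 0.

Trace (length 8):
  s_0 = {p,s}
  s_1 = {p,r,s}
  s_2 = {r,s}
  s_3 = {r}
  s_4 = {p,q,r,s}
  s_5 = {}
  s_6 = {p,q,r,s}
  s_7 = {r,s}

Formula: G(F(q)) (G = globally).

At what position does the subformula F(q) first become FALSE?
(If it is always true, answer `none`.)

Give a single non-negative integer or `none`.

s_0={p,s}: F(q)=True q=False
s_1={p,r,s}: F(q)=True q=False
s_2={r,s}: F(q)=True q=False
s_3={r}: F(q)=True q=False
s_4={p,q,r,s}: F(q)=True q=True
s_5={}: F(q)=True q=False
s_6={p,q,r,s}: F(q)=True q=True
s_7={r,s}: F(q)=False q=False
G(F(q)) holds globally = False
First violation at position 7.

Answer: 7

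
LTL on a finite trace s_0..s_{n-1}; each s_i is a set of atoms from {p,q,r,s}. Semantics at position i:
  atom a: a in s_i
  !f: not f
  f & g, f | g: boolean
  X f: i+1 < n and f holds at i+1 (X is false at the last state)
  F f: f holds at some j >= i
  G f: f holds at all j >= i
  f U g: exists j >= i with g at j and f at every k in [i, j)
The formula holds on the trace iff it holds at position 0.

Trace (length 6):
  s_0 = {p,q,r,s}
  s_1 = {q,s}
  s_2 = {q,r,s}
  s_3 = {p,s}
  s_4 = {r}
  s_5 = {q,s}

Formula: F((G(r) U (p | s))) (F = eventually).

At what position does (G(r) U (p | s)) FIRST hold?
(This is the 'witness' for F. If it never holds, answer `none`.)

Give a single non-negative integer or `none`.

Answer: 0

Derivation:
s_0={p,q,r,s}: (G(r) U (p | s))=True G(r)=False r=True (p | s)=True p=True s=True
s_1={q,s}: (G(r) U (p | s))=True G(r)=False r=False (p | s)=True p=False s=True
s_2={q,r,s}: (G(r) U (p | s))=True G(r)=False r=True (p | s)=True p=False s=True
s_3={p,s}: (G(r) U (p | s))=True G(r)=False r=False (p | s)=True p=True s=True
s_4={r}: (G(r) U (p | s))=False G(r)=False r=True (p | s)=False p=False s=False
s_5={q,s}: (G(r) U (p | s))=True G(r)=False r=False (p | s)=True p=False s=True
F((G(r) U (p | s))) holds; first witness at position 0.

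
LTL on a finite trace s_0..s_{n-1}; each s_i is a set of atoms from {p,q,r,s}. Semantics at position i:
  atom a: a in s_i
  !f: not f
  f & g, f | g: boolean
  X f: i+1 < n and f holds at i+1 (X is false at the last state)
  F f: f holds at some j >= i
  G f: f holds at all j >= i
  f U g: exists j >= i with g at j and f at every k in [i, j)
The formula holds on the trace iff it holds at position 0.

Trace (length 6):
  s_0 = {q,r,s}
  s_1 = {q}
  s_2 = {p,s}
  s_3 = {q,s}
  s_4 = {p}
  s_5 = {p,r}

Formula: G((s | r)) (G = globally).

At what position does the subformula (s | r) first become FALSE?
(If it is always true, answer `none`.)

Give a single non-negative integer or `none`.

s_0={q,r,s}: (s | r)=True s=True r=True
s_1={q}: (s | r)=False s=False r=False
s_2={p,s}: (s | r)=True s=True r=False
s_3={q,s}: (s | r)=True s=True r=False
s_4={p}: (s | r)=False s=False r=False
s_5={p,r}: (s | r)=True s=False r=True
G((s | r)) holds globally = False
First violation at position 1.

Answer: 1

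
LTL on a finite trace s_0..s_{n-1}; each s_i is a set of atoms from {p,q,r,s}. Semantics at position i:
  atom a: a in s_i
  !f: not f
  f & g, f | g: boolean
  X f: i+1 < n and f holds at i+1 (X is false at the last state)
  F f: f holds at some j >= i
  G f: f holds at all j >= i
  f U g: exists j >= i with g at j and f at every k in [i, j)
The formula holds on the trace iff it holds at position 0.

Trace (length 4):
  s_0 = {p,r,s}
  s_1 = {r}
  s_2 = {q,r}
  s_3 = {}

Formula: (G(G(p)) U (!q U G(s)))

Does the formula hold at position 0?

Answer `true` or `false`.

Answer: false

Derivation:
s_0={p,r,s}: (G(G(p)) U (!q U G(s)))=False G(G(p))=False G(p)=False p=True (!q U G(s))=False !q=True q=False G(s)=False s=True
s_1={r}: (G(G(p)) U (!q U G(s)))=False G(G(p))=False G(p)=False p=False (!q U G(s))=False !q=True q=False G(s)=False s=False
s_2={q,r}: (G(G(p)) U (!q U G(s)))=False G(G(p))=False G(p)=False p=False (!q U G(s))=False !q=False q=True G(s)=False s=False
s_3={}: (G(G(p)) U (!q U G(s)))=False G(G(p))=False G(p)=False p=False (!q U G(s))=False !q=True q=False G(s)=False s=False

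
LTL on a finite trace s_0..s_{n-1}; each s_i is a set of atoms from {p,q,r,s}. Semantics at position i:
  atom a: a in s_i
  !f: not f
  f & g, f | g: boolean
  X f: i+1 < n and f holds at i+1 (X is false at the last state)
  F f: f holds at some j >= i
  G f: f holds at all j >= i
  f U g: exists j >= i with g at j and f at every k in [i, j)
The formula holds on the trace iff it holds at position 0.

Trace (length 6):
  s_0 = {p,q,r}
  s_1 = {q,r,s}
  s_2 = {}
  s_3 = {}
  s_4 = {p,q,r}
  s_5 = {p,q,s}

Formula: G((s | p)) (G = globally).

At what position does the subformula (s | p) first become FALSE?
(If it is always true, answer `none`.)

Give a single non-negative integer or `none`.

s_0={p,q,r}: (s | p)=True s=False p=True
s_1={q,r,s}: (s | p)=True s=True p=False
s_2={}: (s | p)=False s=False p=False
s_3={}: (s | p)=False s=False p=False
s_4={p,q,r}: (s | p)=True s=False p=True
s_5={p,q,s}: (s | p)=True s=True p=True
G((s | p)) holds globally = False
First violation at position 2.

Answer: 2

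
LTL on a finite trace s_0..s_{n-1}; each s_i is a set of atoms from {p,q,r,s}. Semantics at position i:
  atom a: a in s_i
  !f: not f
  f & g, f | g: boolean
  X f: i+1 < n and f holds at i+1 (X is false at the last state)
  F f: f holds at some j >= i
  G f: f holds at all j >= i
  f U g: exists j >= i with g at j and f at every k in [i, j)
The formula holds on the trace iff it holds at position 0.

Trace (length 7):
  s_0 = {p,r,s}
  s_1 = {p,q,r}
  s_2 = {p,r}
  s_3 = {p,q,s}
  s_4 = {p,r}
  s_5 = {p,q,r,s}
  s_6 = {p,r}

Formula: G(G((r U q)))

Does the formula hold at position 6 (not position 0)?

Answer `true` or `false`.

Answer: false

Derivation:
s_0={p,r,s}: G(G((r U q)))=False G((r U q))=False (r U q)=True r=True q=False
s_1={p,q,r}: G(G((r U q)))=False G((r U q))=False (r U q)=True r=True q=True
s_2={p,r}: G(G((r U q)))=False G((r U q))=False (r U q)=True r=True q=False
s_3={p,q,s}: G(G((r U q)))=False G((r U q))=False (r U q)=True r=False q=True
s_4={p,r}: G(G((r U q)))=False G((r U q))=False (r U q)=True r=True q=False
s_5={p,q,r,s}: G(G((r U q)))=False G((r U q))=False (r U q)=True r=True q=True
s_6={p,r}: G(G((r U q)))=False G((r U q))=False (r U q)=False r=True q=False
Evaluating at position 6: result = False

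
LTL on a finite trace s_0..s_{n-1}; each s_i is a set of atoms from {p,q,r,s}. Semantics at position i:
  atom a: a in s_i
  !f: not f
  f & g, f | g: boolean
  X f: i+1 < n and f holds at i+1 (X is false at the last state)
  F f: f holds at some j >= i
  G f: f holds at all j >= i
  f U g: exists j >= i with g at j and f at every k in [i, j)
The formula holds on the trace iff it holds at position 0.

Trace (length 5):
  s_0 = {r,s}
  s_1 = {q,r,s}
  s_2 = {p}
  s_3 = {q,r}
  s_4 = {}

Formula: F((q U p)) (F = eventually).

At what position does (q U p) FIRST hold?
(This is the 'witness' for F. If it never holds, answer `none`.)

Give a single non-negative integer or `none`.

s_0={r,s}: (q U p)=False q=False p=False
s_1={q,r,s}: (q U p)=True q=True p=False
s_2={p}: (q U p)=True q=False p=True
s_3={q,r}: (q U p)=False q=True p=False
s_4={}: (q U p)=False q=False p=False
F((q U p)) holds; first witness at position 1.

Answer: 1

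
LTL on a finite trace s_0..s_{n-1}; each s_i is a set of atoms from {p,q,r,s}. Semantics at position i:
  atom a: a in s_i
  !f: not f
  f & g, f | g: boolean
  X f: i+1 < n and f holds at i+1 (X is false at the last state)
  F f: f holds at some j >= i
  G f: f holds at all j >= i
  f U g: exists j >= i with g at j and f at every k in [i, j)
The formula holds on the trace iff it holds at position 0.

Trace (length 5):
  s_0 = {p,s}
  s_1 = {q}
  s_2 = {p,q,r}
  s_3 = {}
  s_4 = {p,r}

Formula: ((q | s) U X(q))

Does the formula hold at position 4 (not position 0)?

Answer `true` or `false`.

Answer: false

Derivation:
s_0={p,s}: ((q | s) U X(q))=True (q | s)=True q=False s=True X(q)=True
s_1={q}: ((q | s) U X(q))=True (q | s)=True q=True s=False X(q)=True
s_2={p,q,r}: ((q | s) U X(q))=False (q | s)=True q=True s=False X(q)=False
s_3={}: ((q | s) U X(q))=False (q | s)=False q=False s=False X(q)=False
s_4={p,r}: ((q | s) U X(q))=False (q | s)=False q=False s=False X(q)=False
Evaluating at position 4: result = False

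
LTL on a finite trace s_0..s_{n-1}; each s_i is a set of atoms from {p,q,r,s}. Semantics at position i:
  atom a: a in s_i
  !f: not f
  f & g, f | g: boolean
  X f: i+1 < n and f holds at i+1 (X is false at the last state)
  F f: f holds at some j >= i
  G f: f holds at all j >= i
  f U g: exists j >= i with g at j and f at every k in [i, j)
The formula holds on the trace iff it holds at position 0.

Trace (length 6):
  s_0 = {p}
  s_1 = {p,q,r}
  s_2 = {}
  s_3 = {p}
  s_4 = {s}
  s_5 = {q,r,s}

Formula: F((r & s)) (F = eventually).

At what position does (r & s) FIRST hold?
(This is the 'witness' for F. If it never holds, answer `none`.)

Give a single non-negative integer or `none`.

Answer: 5

Derivation:
s_0={p}: (r & s)=False r=False s=False
s_1={p,q,r}: (r & s)=False r=True s=False
s_2={}: (r & s)=False r=False s=False
s_3={p}: (r & s)=False r=False s=False
s_4={s}: (r & s)=False r=False s=True
s_5={q,r,s}: (r & s)=True r=True s=True
F((r & s)) holds; first witness at position 5.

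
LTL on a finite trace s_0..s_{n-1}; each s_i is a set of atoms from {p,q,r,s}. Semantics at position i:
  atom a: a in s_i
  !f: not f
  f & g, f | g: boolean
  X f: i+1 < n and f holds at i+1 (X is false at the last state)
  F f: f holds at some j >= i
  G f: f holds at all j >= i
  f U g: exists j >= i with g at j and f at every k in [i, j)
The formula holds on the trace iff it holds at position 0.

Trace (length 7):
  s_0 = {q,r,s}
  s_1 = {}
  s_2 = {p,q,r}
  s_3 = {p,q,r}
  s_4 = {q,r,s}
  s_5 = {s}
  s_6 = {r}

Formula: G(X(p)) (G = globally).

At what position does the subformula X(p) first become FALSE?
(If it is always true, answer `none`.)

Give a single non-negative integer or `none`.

s_0={q,r,s}: X(p)=False p=False
s_1={}: X(p)=True p=False
s_2={p,q,r}: X(p)=True p=True
s_3={p,q,r}: X(p)=False p=True
s_4={q,r,s}: X(p)=False p=False
s_5={s}: X(p)=False p=False
s_6={r}: X(p)=False p=False
G(X(p)) holds globally = False
First violation at position 0.

Answer: 0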